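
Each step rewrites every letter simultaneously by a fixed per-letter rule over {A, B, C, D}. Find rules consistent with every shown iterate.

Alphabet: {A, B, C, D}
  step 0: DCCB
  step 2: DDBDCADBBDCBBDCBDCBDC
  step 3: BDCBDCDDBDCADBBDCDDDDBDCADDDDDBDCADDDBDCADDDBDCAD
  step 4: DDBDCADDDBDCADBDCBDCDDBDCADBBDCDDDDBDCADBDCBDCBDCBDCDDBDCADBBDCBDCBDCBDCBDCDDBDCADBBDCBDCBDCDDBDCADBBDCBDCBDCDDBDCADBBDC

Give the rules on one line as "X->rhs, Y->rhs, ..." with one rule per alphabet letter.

  step 3 ⇒ step 4: BDCBDCDDBDCADBBDCDDDDBDCADDDDDBDCADDDBDCADDDBDCAD ⇒ DD·BDC·AD·DD·BDC·AD·BDC·BDC·DD·BDC·AD·B·BDC·DD·DD·BDC·AD·BDC·BDC·BDC·BDC·DD·BDC·AD·B·BDC·BDC·BDC·BDC·BDC·DD·BDC·AD·B·BDC·BDC·BDC·DD·BDC·AD·B·BDC·BDC·BDC·DD·BDC·AD·B·BDC
    A ↦ B
    B ↦ DD
    C ↦ AD
    D ↦ BDC

A->B, B->DD, C->AD, D->BDC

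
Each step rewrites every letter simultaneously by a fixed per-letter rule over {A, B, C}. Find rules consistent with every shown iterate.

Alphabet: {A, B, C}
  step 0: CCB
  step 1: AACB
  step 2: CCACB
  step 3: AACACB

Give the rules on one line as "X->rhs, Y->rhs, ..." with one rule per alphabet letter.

  step 2 ⇒ step 3: CCACB ⇒ A·A·C·A·CB
    A ↦ C
    B ↦ CB
    C ↦ A

A->C, B->CB, C->A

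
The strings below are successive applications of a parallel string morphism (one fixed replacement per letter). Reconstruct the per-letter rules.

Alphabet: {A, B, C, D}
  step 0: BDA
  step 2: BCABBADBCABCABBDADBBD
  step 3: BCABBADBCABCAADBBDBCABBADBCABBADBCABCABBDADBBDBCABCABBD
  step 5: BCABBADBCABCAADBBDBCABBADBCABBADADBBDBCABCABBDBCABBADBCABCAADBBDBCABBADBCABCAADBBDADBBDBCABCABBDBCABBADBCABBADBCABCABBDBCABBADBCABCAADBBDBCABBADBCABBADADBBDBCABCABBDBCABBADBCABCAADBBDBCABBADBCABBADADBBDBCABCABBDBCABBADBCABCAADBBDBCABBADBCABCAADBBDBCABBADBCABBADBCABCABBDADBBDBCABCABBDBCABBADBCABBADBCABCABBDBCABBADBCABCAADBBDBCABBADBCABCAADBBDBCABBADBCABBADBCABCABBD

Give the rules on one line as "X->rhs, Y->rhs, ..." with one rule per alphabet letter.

  step 2 ⇒ step 3: BCABBADBCABCABBDADBBD ⇒ BCA·BB·AD·BCA·BCA·AD·BBD·BCA·BB·AD·BCA·BB·AD·BCA·BCA·BBD·AD·BBD·BCA·BCA·BBD
    A ↦ AD
    B ↦ BCA
    C ↦ BB
    D ↦ BBD

A->AD, B->BCA, C->BB, D->BBD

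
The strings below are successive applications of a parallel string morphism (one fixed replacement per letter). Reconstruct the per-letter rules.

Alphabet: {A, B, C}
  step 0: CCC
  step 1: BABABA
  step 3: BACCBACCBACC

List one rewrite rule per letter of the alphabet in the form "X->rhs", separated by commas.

  step 0 ⇒ step 1: CCC ⇒ BA·BA·BA
    C ↦ BA
    A ↦ BB  (constrained at step 1)
    B ↦ C  (constrained at step 1)

A->BB, B->C, C->BA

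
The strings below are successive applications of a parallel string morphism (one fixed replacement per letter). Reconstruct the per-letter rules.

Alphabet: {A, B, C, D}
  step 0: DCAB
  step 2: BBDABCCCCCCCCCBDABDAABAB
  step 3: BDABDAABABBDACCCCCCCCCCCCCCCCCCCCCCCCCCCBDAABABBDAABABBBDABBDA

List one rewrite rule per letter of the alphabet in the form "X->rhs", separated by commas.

  step 2 ⇒ step 3: BBDABCCCCCCCCCBDABDAABAB ⇒ BDA·BDA·ABA·B·BDA·CCC·CCC·CCC·CCC·CCC·CCC·CCC·CCC·CCC·BDA·ABA·B·BDA·ABA·B·B·BDA·B·BDA
    A ↦ B
    B ↦ BDA
    C ↦ CCC
    D ↦ ABA

A->B, B->BDA, C->CCC, D->ABA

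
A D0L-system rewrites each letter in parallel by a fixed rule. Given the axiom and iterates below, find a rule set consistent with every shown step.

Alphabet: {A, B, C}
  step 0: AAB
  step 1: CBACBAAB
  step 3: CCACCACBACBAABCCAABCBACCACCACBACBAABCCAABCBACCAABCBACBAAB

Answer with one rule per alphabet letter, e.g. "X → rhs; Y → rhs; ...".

A->CBA, B->AB, C->CCA

  step 0 ⇒ step 1: AAB ⇒ CBA·CBA·AB
    A ↦ CBA
    B ↦ AB
    C ↦ CCA  (constrained at step 1)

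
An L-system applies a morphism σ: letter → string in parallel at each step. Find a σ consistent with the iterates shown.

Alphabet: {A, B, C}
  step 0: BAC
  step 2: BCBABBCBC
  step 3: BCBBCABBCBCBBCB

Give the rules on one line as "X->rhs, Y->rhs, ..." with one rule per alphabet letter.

  step 2 ⇒ step 3: BCBABBCBC ⇒ BC·B·BC·AB·BC·BC·B·BC·B
    A ↦ AB
    B ↦ BC
    C ↦ B

A->AB, B->BC, C->B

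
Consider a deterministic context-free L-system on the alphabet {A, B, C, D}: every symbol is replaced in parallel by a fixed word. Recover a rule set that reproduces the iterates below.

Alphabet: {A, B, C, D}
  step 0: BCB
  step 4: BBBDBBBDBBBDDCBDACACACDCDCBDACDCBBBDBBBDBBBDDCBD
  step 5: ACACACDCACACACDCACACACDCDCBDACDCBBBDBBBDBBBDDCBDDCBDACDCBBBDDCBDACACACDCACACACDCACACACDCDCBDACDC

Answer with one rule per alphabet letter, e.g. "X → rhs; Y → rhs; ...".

  step 4 ⇒ step 5: BBBDBBBDBBBDDCBDACACACDCDCBDACDCBBBDBBBDBBBDDCBD ⇒ AC·AC·AC·DC·AC·AC·AC·DC·AC·AC·AC·DC·DC·BD·AC·DC·BB·BD·BB·BD·BB·BD·DC·BD·DC·BD·AC·DC·BB·BD·DC·BD·AC·AC·AC·DC·AC·AC·AC·DC·AC·AC·AC·DC·DC·BD·AC·DC
    A ↦ BB
    B ↦ AC
    C ↦ BD
    D ↦ DC

A->BB, B->AC, C->BD, D->DC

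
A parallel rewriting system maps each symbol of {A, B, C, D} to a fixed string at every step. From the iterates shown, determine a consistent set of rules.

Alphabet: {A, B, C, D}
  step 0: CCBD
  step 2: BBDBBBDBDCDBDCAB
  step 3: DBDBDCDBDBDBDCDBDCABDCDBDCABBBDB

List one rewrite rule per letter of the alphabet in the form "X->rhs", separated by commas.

  step 2 ⇒ step 3: BBDBBBDBDCDBDCAB ⇒ DB·DB·DC·DB·DB·DB·DC·DB·DC·AB·DC·DB·DC·AB·BB·DB
    A ↦ BB
    B ↦ DB
    C ↦ AB
    D ↦ DC

A->BB, B->DB, C->AB, D->DC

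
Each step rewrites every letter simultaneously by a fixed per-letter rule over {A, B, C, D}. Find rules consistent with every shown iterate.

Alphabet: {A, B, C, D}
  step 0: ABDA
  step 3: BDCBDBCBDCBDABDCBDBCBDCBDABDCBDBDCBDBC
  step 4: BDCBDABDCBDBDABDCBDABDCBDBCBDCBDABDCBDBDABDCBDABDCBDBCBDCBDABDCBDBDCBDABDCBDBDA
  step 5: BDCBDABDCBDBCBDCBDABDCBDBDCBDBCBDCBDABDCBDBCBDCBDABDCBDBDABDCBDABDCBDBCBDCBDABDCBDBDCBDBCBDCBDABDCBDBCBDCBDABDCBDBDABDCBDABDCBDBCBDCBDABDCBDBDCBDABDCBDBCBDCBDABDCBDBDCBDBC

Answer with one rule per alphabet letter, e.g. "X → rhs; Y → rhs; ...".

  step 4 ⇒ step 5: BDCBDABDCBDBDABDCBDABDCBDBCBDCBDABDCBDBDABDCBDABDCBDBCBDCBDABDCBDBDCBDABDCBDBDA ⇒ BD·CBD·A·BD·CBD·BC·BD·CBD·A·BD·CBD·BD·CBD·BC·BD·CBD·A·BD·CBD·BC·BD·CBD·A·BD·CBD·BD·A·BD·CBD·A·BD·CBD·BC·BD·CBD·A·BD·CBD·BD·CBD·BC·BD·CBD·A·BD·CBD·BC·BD·CBD·A·BD·CBD·BD·A·BD·CBD·A·BD·CBD·BC·BD·CBD·A·BD·CBD·BD·CBD·A·BD·CBD·BC·BD·CBD·A·BD·CBD·BD·CBD·BC
    A ↦ BC
    B ↦ BD
    C ↦ A
    D ↦ CBD

A->BC, B->BD, C->A, D->CBD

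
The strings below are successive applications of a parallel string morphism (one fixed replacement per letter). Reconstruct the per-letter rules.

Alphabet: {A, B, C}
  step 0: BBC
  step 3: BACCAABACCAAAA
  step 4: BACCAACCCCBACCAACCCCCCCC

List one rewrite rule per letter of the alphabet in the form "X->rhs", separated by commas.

  step 3 ⇒ step 4: BACCAABACCAAAA ⇒ BA·CC·A·A·CC·CC·BA·CC·A·A·CC·CC·CC·CC
    A ↦ CC
    B ↦ BA
    C ↦ A

A->CC, B->BA, C->A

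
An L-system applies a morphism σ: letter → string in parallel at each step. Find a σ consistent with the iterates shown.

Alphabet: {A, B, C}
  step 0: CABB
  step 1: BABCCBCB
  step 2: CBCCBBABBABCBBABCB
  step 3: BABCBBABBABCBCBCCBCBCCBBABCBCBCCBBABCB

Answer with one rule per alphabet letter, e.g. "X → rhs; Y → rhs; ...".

A->C, B->CB, C->BAB

  step 2 ⇒ step 3: CBCCBBABBABCBBABCB ⇒ BAB·CB·BAB·BAB·CB·CB·C·CB·CB·C·CB·BAB·CB·CB·C·CB·BAB·CB
    A ↦ C
    B ↦ CB
    C ↦ BAB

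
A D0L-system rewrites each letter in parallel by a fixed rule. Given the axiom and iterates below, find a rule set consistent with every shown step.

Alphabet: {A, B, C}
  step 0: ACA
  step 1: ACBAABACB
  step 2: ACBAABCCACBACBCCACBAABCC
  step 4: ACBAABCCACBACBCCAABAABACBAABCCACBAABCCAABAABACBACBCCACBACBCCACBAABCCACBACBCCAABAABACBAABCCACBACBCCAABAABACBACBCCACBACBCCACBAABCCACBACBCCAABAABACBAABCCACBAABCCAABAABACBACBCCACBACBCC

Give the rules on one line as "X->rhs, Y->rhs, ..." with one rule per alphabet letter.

  step 1 ⇒ step 2: ACBAABACB ⇒ ACB·AAB·CC·ACB·ACB·CC·ACB·AAB·CC
    A ↦ ACB
    B ↦ CC
    C ↦ AAB

A->ACB, B->CC, C->AAB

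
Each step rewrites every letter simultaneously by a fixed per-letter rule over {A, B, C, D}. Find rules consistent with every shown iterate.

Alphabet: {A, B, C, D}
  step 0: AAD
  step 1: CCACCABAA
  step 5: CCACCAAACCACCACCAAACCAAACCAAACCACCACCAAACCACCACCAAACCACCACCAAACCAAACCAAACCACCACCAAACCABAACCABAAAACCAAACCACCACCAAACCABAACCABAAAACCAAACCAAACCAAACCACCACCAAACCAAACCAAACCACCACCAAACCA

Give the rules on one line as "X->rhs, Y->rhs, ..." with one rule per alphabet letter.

  step 0 ⇒ step 1: AAD ⇒ CCA·CCA·BAA
    A ↦ CCA
    D ↦ BAA
    B ↦ DAD  (constrained at step 1)
    C ↦ A  (constrained at step 1)

A->CCA, B->DAD, C->A, D->BAA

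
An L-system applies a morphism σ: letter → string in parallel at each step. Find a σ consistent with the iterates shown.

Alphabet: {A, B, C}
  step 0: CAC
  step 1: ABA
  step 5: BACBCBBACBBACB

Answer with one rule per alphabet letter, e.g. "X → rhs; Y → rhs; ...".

  step 0 ⇒ step 1: CAC ⇒ A·B·A
    A ↦ B
    C ↦ A
    B ↦ CB  (constrained at step 1)

A->B, B->CB, C->A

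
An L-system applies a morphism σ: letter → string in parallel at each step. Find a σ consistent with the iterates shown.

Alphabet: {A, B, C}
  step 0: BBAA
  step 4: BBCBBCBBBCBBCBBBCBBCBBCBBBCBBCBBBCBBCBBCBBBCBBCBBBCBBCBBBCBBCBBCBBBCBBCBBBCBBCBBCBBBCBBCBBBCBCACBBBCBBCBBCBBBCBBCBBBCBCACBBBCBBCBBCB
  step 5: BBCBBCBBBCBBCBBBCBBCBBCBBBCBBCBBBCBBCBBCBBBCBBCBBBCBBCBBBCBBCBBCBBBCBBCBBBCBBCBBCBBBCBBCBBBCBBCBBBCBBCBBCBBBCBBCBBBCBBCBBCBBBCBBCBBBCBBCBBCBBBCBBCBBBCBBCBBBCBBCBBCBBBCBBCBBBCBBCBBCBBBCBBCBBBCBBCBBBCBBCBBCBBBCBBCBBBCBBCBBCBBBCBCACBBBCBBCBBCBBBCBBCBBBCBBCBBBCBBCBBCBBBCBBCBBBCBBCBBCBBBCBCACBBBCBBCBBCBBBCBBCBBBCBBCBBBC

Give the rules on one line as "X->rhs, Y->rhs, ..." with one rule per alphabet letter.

A->CAC, B->BBC, C->B

  step 4 ⇒ step 5: BBCBBCBBBCBBCBBBCBBCBBCBBBCBBCBBBCBBCBBCBBBCBBCBBBCBBCBBBCBBCBBCBBBCBBCBBBCBBCBBCBBBCBBCBBBCBCACBBBCBBCBBCBBBCBBCBBBCBCACBBBCBBCBBCB ⇒ BBC·BBC·B·BBC·BBC·B·BBC·BBC·BBC·B·BBC·BBC·B·BBC·BBC·BBC·B·BBC·BBC·B·BBC·BBC·B·BBC·BBC·BBC·B·BBC·BBC·B·BBC·BBC·BBC·B·BBC·BBC·B·BBC·BBC·B·BBC·BBC·BBC·B·BBC·BBC·B·BBC·BBC·BBC·B·BBC·BBC·B·BBC·BBC·BBC·B·BBC·BBC·B·BBC·BBC·B·BBC·BBC·BBC·B·BBC·BBC·B·BBC·BBC·BBC·B·BBC·BBC·B·BBC·BBC·B·BBC·BBC·BBC·B·BBC·BBC·B·BBC·BBC·BBC·B·BBC·B·CAC·B·BBC·BBC·BBC·B·BBC·BBC·B·BBC·BBC·B·BBC·BBC·BBC·B·BBC·BBC·B·BBC·BBC·BBC·B·BBC·B·CAC·B·BBC·BBC·BBC·B·BBC·BBC·B·BBC·BBC·B·BBC
    A ↦ CAC
    B ↦ BBC
    C ↦ B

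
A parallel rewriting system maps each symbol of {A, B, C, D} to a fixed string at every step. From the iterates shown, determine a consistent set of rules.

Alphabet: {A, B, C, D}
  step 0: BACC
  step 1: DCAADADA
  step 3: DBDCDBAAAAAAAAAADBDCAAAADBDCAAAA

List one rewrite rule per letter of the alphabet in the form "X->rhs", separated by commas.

A->AA, B->DC, C->DA, D->DB

  step 0 ⇒ step 1: BACC ⇒ DC·AA·DA·DA
    A ↦ AA
    B ↦ DC
    C ↦ DA
    D ↦ DB  (constrained at step 1)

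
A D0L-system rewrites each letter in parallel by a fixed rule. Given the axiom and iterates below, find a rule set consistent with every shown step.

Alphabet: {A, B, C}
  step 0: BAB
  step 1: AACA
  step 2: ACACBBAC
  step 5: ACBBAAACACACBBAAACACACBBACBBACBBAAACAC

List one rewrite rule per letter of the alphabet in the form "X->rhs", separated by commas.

A->AC, B->A, C->BB

  step 1 ⇒ step 2: AACA ⇒ AC·AC·BB·AC
    A ↦ AC
    C ↦ BB
  step 0 ⇒ step 1: BAB ⇒ A·AC·A
    B ↦ A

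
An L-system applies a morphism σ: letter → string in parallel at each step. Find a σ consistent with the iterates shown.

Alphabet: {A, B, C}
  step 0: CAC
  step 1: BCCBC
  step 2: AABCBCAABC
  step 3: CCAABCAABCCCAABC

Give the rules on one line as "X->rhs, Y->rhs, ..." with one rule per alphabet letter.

  step 2 ⇒ step 3: AABCBCAABC ⇒ C·C·AA·BC·AA·BC·C·C·AA·BC
    A ↦ C
    B ↦ AA
    C ↦ BC

A->C, B->AA, C->BC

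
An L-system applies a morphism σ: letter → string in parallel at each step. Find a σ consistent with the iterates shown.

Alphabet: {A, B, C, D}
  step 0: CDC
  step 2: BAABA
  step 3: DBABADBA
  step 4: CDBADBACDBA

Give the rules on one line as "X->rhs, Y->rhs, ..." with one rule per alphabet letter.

  step 3 ⇒ step 4: DBABADBA ⇒ C·D·BA·D·BA·C·D·BA
    A ↦ BA
    B ↦ D
    D ↦ C
    C ↦ A  (constrained at step 0)

A->BA, B->D, C->A, D->C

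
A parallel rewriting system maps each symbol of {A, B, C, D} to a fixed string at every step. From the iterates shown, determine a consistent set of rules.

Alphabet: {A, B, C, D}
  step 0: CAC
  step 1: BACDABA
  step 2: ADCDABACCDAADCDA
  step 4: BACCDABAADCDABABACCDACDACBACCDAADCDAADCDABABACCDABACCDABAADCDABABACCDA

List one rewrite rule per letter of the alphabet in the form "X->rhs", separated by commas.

  step 1 ⇒ step 2: BACDABA ⇒ AD·CDA·BA·C·CDA·AD·CDA
    A ↦ CDA
    B ↦ AD
    C ↦ BA
    D ↦ C

A->CDA, B->AD, C->BA, D->C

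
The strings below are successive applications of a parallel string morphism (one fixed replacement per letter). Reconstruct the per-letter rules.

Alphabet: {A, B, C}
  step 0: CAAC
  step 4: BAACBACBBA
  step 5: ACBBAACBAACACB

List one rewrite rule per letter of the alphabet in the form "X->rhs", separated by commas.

A->B, B->AC, C->A

  step 4 ⇒ step 5: BAACBACBBA ⇒ AC·B·B·A·AC·B·A·AC·AC·B
    A ↦ B
    B ↦ AC
    C ↦ A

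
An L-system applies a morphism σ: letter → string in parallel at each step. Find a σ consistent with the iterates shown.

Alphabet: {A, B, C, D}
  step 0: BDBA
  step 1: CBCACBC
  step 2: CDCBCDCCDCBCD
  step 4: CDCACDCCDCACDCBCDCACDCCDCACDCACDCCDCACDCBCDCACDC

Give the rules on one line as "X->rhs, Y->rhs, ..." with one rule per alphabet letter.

  step 1 ⇒ step 2: CBCACBC ⇒ CD·CB·CD·C·CD·CB·CD
    A ↦ C
    B ↦ CB
    C ↦ CD
  step 0 ⇒ step 1: BDBA ⇒ CB·CA·CB·C
    D ↦ CA

A->C, B->CB, C->CD, D->CA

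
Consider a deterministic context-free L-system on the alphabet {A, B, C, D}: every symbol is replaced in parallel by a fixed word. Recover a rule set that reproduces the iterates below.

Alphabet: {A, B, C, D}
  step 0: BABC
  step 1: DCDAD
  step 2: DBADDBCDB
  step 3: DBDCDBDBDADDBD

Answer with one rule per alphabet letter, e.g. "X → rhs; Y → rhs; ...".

A->C, B->D, C->AD, D->DB

  step 2 ⇒ step 3: DBADDBCDB ⇒ DB·D·C·DB·DB·D·AD·DB·D
    A ↦ C
    B ↦ D
    C ↦ AD
    D ↦ DB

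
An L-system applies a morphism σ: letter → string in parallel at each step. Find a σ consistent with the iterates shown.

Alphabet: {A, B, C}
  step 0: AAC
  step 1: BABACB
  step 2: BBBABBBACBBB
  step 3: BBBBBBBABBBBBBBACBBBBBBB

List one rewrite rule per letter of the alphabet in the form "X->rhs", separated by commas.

  step 2 ⇒ step 3: BBBABBBACBBB ⇒ BB·BB·BB·BA·BB·BB·BB·BA·CB·BB·BB·BB
    A ↦ BA
    B ↦ BB
    C ↦ CB

A->BA, B->BB, C->CB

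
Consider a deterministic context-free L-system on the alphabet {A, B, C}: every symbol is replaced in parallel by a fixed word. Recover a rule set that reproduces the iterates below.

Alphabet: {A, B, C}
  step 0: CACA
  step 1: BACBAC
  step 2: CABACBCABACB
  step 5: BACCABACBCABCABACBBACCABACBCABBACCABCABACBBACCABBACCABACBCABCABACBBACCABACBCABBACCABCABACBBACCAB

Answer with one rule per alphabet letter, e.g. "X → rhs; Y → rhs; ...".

  step 1 ⇒ step 2: BACBAC ⇒ CAB·AC·B·CAB·AC·B
    A ↦ AC
    B ↦ CAB
    C ↦ B

A->AC, B->CAB, C->B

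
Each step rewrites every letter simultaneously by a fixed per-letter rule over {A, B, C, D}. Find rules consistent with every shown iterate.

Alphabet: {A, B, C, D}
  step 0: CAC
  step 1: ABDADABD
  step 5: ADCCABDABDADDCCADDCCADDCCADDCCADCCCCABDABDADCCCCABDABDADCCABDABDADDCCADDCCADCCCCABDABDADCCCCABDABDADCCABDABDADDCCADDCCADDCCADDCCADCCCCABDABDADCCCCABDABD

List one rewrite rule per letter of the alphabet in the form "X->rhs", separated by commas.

A->AD, B->D, C->ABD, D->CC

  step 0 ⇒ step 1: CAC ⇒ ABD·AD·ABD
    A ↦ AD
    C ↦ ABD
    B ↦ D  (constrained at step 1)
    D ↦ CC  (constrained at step 1)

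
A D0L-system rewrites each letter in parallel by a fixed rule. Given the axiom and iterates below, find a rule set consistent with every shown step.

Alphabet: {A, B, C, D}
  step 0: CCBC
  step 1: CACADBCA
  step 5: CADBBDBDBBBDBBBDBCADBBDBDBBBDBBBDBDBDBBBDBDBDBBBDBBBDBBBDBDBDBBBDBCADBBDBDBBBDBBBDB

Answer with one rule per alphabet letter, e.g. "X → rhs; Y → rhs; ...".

A->D, B->DB, C->CA, D->BB

  step 0 ⇒ step 1: CCBC ⇒ CA·CA·DB·CA
    B ↦ DB
    C ↦ CA
    A ↦ D  (constrained at step 1)
    D ↦ BB  (constrained at step 1)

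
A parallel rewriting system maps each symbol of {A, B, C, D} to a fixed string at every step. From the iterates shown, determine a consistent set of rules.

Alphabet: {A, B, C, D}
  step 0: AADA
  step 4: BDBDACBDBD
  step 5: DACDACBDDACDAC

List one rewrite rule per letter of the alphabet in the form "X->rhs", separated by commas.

A->B, B->D, C->D, D->AC

  step 4 ⇒ step 5: BDBDACBDBD ⇒ D·AC·D·AC·B·D·D·AC·D·AC
    A ↦ B
    B ↦ D
    C ↦ D
    D ↦ AC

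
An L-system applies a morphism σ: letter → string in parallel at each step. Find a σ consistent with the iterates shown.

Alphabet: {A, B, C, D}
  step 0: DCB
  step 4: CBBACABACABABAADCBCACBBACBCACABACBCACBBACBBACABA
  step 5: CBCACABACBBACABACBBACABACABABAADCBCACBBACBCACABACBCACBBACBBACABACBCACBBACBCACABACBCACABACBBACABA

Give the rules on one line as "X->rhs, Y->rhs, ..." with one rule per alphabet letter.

A->BA, B->CA, C->CB, D->AD

  step 4 ⇒ step 5: CBBACABACABABAADCBCACBBACBCACABACBCACBBACBBACABA ⇒ CB·CA·CA·BA·CB·BA·CA·BA·CB·BA·CA·BA·CA·BA·BA·AD·CB·CA·CB·BA·CB·CA·CA·BA·CB·CA·CB·BA·CB·BA·CA·BA·CB·CA·CB·BA·CB·CA·CA·BA·CB·CA·CA·BA·CB·BA·CA·BA
    A ↦ BA
    B ↦ CA
    C ↦ CB
    D ↦ AD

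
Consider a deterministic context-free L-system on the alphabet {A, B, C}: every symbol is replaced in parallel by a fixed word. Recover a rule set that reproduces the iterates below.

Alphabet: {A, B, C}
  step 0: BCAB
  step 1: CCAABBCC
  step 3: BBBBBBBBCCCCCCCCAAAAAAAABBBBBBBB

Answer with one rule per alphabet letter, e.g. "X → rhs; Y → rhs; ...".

A->BB, B->CC, C->AA

  step 0 ⇒ step 1: BCAB ⇒ CC·AA·BB·CC
    A ↦ BB
    B ↦ CC
    C ↦ AA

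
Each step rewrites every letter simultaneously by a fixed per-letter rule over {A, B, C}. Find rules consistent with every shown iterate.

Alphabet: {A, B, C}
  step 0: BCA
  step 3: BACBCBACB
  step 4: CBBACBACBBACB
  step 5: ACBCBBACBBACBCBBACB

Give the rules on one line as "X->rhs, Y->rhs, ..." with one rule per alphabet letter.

A->B, B->CB, C->A

  step 4 ⇒ step 5: CBBACBACBBACB ⇒ A·CB·CB·B·A·CB·B·A·CB·CB·B·A·CB
    A ↦ B
    B ↦ CB
    C ↦ A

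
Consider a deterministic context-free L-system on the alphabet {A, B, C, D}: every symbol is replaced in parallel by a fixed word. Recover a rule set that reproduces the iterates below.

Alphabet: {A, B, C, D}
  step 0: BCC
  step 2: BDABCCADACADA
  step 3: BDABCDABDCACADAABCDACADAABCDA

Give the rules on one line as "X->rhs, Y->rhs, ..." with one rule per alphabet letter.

  step 2 ⇒ step 3: BDABCCADACADA ⇒ BD·ABC·DA·BD·CA·CA·DA·ABC·DA·CA·DA·ABC·DA
    A ↦ DA
    B ↦ BD
    C ↦ CA
    D ↦ ABC

A->DA, B->BD, C->CA, D->ABC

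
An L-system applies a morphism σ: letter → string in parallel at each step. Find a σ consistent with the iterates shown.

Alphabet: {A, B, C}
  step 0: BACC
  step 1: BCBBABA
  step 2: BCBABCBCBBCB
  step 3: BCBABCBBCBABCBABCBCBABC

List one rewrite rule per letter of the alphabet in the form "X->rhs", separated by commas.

  step 2 ⇒ step 3: BCBABCBCBBCB ⇒ BC·BA·BC·B·BC·BA·BC·BA·BC·BC·BA·BC
    A ↦ B
    B ↦ BC
    C ↦ BA

A->B, B->BC, C->BA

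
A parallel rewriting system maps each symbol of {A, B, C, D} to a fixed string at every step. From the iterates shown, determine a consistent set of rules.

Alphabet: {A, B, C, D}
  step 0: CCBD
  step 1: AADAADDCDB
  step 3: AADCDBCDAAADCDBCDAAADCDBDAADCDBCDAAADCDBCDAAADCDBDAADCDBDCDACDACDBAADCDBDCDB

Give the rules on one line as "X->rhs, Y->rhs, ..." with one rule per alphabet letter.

A->CDA, B->D, C->AAD, D->CDB

  step 0 ⇒ step 1: CCBD ⇒ AAD·AAD·D·CDB
    B ↦ D
    C ↦ AAD
    D ↦ CDB
    A ↦ CDA  (constrained at step 1)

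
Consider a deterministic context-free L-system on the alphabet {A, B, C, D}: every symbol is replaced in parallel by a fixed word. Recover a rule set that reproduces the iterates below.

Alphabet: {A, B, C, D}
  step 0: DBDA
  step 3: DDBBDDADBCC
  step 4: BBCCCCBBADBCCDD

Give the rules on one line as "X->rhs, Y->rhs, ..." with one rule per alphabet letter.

A->AD, B->CC, C->D, D->B

  step 3 ⇒ step 4: DDBBDDADBCC ⇒ B·B·CC·CC·B·B·AD·B·CC·D·D
    A ↦ AD
    B ↦ CC
    C ↦ D
    D ↦ B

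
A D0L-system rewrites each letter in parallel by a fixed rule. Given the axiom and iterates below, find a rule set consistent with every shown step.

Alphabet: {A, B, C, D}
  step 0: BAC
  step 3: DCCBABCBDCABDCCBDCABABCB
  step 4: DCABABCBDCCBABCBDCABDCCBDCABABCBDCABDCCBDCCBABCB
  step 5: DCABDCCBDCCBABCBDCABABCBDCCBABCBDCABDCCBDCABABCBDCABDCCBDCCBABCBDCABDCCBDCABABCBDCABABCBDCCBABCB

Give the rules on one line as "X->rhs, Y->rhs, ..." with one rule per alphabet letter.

A->DC, B->CB, C->AB, D->DC

  step 4 ⇒ step 5: DCABABCBDCCBABCBDCABDCCBDCABABCBDCABDCCBDCCBABCB ⇒ DC·AB·DC·CB·DC·CB·AB·CB·DC·AB·AB·CB·DC·CB·AB·CB·DC·AB·DC·CB·DC·AB·AB·CB·DC·AB·DC·CB·DC·CB·AB·CB·DC·AB·DC·CB·DC·AB·AB·CB·DC·AB·AB·CB·DC·CB·AB·CB
    A ↦ DC
    B ↦ CB
    C ↦ AB
    D ↦ DC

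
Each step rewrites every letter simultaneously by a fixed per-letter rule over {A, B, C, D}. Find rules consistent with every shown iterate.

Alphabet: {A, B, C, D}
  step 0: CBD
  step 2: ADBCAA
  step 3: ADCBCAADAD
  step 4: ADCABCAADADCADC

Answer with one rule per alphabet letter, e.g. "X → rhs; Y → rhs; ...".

  step 3 ⇒ step 4: ADCBCAADAD ⇒ AD·C·A·BC·A·AD·AD·C·AD·C
    A ↦ AD
    B ↦ BC
    C ↦ A
    D ↦ C

A->AD, B->BC, C->A, D->C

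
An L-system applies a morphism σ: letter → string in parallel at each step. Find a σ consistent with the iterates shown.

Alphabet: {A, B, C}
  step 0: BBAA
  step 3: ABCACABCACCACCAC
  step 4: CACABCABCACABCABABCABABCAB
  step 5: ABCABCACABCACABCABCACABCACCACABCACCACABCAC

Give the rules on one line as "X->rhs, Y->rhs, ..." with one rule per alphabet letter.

A->C, B->AC, C->AB

  step 4 ⇒ step 5: CACABCABCACABCABABCABABCAB ⇒ AB·C·AB·C·AC·AB·C·AC·AB·C·AB·C·AC·AB·C·AC·C·AC·AB·C·AC·C·AC·AB·C·AC
    A ↦ C
    B ↦ AC
    C ↦ AB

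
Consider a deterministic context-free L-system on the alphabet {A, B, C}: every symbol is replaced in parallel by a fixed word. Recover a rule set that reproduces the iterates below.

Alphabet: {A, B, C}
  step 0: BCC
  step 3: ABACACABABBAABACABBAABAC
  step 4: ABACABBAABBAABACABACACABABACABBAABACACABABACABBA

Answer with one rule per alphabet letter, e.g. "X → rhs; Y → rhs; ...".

  step 3 ⇒ step 4: ABACACABABBAABACABBAABAC ⇒ AB·AC·AB·BA·AB·BA·AB·AC·AB·AC·AC·AB·AB·AC·AB·BA·AB·AC·AC·AB·AB·AC·AB·BA
    A ↦ AB
    B ↦ AC
    C ↦ BA

A->AB, B->AC, C->BA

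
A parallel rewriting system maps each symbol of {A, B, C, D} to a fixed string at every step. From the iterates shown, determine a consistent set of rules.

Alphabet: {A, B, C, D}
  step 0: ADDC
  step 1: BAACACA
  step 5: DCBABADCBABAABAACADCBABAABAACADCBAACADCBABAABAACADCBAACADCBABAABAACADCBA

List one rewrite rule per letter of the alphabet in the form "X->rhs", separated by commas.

  step 0 ⇒ step 1: ADDC ⇒ BA·AC·AC·A
    A ↦ BA
    C ↦ A
    D ↦ AC
    B ↦ DC  (constrained at step 1)

A->BA, B->DC, C->A, D->AC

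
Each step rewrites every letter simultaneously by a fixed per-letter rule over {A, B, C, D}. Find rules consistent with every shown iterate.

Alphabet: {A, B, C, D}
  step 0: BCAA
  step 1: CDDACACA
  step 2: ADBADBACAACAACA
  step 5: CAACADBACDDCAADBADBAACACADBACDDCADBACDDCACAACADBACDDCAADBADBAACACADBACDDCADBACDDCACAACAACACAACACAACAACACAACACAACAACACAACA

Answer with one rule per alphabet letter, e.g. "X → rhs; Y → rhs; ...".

  step 1 ⇒ step 2: CDDACACA ⇒ A·DBA·DBA·CA·A·CA·A·CA
    A ↦ CA
    C ↦ A
    D ↦ DBA
  step 0 ⇒ step 1: BCAA ⇒ CDD·A·CA·CA
    B ↦ CDD

A->CA, B->CDD, C->A, D->DBA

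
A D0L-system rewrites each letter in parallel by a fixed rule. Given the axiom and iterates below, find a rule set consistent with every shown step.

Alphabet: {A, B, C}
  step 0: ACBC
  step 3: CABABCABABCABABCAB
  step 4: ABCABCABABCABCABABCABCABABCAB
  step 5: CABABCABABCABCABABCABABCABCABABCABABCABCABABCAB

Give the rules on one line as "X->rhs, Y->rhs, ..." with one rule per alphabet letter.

A->C, B->AB, C->AB

  step 4 ⇒ step 5: ABCABCABABCABCABABCABCABABCAB ⇒ C·AB·AB·C·AB·AB·C·AB·C·AB·AB·C·AB·AB·C·AB·C·AB·AB·C·AB·AB·C·AB·C·AB·AB·C·AB
    A ↦ C
    B ↦ AB
    C ↦ AB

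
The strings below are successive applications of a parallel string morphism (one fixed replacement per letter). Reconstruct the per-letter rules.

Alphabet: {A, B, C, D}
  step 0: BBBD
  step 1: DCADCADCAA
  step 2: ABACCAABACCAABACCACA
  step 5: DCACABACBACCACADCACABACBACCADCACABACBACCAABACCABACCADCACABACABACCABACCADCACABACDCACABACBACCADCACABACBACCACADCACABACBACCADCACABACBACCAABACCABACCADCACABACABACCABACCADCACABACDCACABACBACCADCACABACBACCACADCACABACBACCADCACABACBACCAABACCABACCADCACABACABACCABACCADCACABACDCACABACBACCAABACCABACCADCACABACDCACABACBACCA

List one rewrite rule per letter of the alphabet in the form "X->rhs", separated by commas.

A->CA, B->DCA, C->BAC, D->A

  step 1 ⇒ step 2: DCADCADCAA ⇒ A·BAC·CA·A·BAC·CA·A·BAC·CA·CA
    A ↦ CA
    C ↦ BAC
    D ↦ A
  step 0 ⇒ step 1: BBBD ⇒ DCA·DCA·DCA·A
    B ↦ DCA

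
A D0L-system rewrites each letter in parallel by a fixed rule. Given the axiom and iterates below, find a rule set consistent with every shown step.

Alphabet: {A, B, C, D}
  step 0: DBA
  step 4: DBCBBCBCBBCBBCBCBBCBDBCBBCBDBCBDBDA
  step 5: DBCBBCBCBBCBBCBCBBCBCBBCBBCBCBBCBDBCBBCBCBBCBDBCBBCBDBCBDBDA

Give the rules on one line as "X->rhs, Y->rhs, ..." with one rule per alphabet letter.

  step 4 ⇒ step 5: DBCBBCBCBBCBBCBCBBCBDBCBBCBDBCBDBDA ⇒ DB·CB·B·CB·CB·B·CB·B·CB·CB·B·CB·CB·B·CB·B·CB·CB·B·CB·DB·CB·B·CB·CB·B·CB·DB·CB·B·CB·DB·CB·DB·DA
    A ↦ DA
    B ↦ CB
    C ↦ B
    D ↦ DB

A->DA, B->CB, C->B, D->DB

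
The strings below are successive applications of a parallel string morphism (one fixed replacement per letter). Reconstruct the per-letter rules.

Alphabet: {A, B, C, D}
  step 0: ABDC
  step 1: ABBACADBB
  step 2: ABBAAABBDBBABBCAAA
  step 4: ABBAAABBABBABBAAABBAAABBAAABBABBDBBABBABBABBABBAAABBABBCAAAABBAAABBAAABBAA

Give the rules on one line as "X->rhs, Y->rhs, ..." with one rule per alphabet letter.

  step 1 ⇒ step 2: ABBACADBB ⇒ ABB·A·A·ABB·DBB·ABB·CA·A·A
    A ↦ ABB
    B ↦ A
    C ↦ DBB
    D ↦ CA

A->ABB, B->A, C->DBB, D->CA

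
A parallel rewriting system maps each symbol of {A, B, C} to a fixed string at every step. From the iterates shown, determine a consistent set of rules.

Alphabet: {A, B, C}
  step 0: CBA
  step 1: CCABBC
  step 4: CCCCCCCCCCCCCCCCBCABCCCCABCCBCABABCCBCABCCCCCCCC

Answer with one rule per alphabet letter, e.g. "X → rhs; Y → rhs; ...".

A->BC, B->AB, C->CC

  step 0 ⇒ step 1: CBA ⇒ CC·AB·BC
    A ↦ BC
    B ↦ AB
    C ↦ CC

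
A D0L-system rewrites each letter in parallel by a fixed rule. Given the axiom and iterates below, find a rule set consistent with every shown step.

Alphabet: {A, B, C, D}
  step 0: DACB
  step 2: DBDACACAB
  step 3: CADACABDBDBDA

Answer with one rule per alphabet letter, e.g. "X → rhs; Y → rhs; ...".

  step 2 ⇒ step 3: DBDACACAB ⇒ CA·DA·CA·B·D·B·D·B·DA
    A ↦ B
    B ↦ DA
    C ↦ D
    D ↦ CA

A->B, B->DA, C->D, D->CA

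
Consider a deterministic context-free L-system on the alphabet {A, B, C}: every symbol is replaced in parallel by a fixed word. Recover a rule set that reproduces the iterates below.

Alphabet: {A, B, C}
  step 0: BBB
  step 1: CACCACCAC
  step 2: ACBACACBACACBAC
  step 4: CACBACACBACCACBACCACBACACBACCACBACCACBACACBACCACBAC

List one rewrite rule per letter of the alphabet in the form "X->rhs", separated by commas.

A->B, B->CAC, C->AC

  step 1 ⇒ step 2: CACCACCAC ⇒ AC·B·AC·AC·B·AC·AC·B·AC
    A ↦ B
    C ↦ AC
  step 0 ⇒ step 1: BBB ⇒ CAC·CAC·CAC
    B ↦ CAC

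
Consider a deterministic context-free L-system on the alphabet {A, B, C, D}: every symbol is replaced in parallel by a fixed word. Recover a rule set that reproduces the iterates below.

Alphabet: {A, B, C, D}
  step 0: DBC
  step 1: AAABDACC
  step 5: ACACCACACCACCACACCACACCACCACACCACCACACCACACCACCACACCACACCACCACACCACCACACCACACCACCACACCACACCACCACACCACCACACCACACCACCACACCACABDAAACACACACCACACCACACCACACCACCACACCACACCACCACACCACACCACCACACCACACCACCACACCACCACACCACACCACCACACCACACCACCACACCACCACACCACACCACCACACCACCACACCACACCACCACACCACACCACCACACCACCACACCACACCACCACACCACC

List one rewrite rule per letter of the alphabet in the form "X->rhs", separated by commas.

A->AC, B->ABD, C->ACC, D->AA

  step 0 ⇒ step 1: DBC ⇒ AA·ABD·ACC
    B ↦ ABD
    C ↦ ACC
    D ↦ AA
    A ↦ AC  (constrained at step 1)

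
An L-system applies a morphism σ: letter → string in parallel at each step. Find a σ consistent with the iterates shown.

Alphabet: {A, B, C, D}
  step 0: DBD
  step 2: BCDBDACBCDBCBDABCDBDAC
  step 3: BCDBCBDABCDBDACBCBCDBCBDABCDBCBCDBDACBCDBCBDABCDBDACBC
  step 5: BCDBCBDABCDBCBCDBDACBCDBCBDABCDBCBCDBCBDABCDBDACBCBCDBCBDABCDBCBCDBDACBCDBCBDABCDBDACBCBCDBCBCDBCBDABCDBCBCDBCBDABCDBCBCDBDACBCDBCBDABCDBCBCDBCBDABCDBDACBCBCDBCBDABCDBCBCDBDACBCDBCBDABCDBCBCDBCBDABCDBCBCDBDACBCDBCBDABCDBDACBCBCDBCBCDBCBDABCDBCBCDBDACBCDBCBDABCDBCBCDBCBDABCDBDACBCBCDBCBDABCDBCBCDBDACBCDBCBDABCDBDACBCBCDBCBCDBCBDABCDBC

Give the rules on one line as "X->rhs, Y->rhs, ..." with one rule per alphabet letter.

A->C, B->BCD, C->BC, D->BDA

  step 2 ⇒ step 3: BCDBDACBCDBCBDABCDBDAC ⇒ BCD·BC·BDA·BCD·BDA·C·BC·BCD·BC·BDA·BCD·BC·BCD·BDA·C·BCD·BC·BDA·BCD·BDA·C·BC
    A ↦ C
    B ↦ BCD
    C ↦ BC
    D ↦ BDA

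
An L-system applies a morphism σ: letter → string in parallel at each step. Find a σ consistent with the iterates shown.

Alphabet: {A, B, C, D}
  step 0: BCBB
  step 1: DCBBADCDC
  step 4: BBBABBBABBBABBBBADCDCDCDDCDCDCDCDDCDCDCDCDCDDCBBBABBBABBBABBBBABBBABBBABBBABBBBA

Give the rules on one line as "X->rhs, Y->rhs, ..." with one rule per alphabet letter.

  step 0 ⇒ step 1: BCBB ⇒ DC·BBA·DC·DC
    B ↦ DC
    C ↦ BBA
    A ↦ DDC  (constrained at step 1)
    D ↦ B  (constrained at step 1)

A->DDC, B->DC, C->BBA, D->B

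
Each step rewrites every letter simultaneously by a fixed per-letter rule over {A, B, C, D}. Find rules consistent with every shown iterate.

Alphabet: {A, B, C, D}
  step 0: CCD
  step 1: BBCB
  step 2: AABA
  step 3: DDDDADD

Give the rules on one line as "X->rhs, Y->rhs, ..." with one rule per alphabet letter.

  step 2 ⇒ step 3: AABA ⇒ DD·DD·A·DD
    A ↦ DD
    B ↦ A
  step 0 ⇒ step 1: CCD ⇒ B·B·CB
    C ↦ B
  step 0 ⇒ step 1: CCD ⇒ B·B·CB
    D ↦ CB

A->DD, B->A, C->B, D->CB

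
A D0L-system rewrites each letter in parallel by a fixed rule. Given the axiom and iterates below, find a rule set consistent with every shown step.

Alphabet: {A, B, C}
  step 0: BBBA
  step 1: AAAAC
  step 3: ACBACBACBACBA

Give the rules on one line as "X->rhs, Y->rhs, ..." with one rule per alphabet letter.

  step 0 ⇒ step 1: BBBA ⇒ A·A·A·AC
    A ↦ AC
    B ↦ A
    C ↦ B  (constrained at step 1)

A->AC, B->A, C->B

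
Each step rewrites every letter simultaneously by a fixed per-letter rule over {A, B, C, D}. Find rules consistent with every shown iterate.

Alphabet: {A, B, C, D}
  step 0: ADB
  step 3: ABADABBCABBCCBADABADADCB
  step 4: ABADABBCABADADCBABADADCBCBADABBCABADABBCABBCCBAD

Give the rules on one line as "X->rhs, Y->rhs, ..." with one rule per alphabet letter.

A->AB, B->AD, C->CB, D->BC

  step 3 ⇒ step 4: ABADABBCABBCCBADABADADCB ⇒ AB·AD·AB·BC·AB·AD·AD·CB·AB·AD·AD·CB·CB·AD·AB·BC·AB·AD·AB·BC·AB·BC·CB·AD
    A ↦ AB
    B ↦ AD
    C ↦ CB
    D ↦ BC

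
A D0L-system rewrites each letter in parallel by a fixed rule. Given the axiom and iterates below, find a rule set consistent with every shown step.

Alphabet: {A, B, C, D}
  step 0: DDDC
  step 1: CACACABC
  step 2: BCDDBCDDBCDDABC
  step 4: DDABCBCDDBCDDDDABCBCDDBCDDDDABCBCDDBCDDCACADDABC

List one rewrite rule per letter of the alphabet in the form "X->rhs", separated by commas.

A->DD, B->A, C->BC, D->CA

  step 1 ⇒ step 2: CACACABC ⇒ BC·DD·BC·DD·BC·DD·A·BC
    A ↦ DD
    B ↦ A
    C ↦ BC
  step 0 ⇒ step 1: DDDC ⇒ CA·CA·CA·BC
    D ↦ CA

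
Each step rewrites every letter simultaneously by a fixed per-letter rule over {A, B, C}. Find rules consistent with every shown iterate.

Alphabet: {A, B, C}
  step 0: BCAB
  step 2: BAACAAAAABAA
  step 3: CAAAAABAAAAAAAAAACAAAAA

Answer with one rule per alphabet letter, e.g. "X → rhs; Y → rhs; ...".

  step 2 ⇒ step 3: BAACAAAAABAA ⇒ CA·AA·AA·B·AA·AA·AA·AA·AA·CA·AA·AA
    A ↦ AA
    B ↦ CA
    C ↦ B

A->AA, B->CA, C->B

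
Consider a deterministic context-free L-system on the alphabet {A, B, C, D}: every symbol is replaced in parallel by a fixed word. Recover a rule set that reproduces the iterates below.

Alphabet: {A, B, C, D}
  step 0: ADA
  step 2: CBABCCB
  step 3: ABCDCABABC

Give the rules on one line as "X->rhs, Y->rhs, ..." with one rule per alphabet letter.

A->D, B->C, C->AB, D->CB

  step 2 ⇒ step 3: CBABCCB ⇒ AB·C·D·C·AB·AB·C
    A ↦ D
    B ↦ C
    C ↦ AB
    D ↦ CB  (constrained at step 0)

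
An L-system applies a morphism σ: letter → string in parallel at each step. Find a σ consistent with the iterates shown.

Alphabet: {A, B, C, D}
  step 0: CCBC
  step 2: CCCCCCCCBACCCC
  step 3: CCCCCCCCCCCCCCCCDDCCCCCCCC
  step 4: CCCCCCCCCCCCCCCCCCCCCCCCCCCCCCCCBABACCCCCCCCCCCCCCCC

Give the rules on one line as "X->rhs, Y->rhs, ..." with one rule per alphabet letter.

A->D, B->D, C->CC, D->BA

  step 3 ⇒ step 4: CCCCCCCCCCCCCCCCDDCCCCCCCC ⇒ CC·CC·CC·CC·CC·CC·CC·CC·CC·CC·CC·CC·CC·CC·CC·CC·BA·BA·CC·CC·CC·CC·CC·CC·CC·CC
    C ↦ CC
    D ↦ BA
  step 2 ⇒ step 3: CCCCCCCCBACCCC ⇒ CC·CC·CC·CC·CC·CC·CC·CC·D·D·CC·CC·CC·CC
    A ↦ D
  step 2 ⇒ step 3: CCCCCCCCBACCCC ⇒ CC·CC·CC·CC·CC·CC·CC·CC·D·D·CC·CC·CC·CC
    B ↦ D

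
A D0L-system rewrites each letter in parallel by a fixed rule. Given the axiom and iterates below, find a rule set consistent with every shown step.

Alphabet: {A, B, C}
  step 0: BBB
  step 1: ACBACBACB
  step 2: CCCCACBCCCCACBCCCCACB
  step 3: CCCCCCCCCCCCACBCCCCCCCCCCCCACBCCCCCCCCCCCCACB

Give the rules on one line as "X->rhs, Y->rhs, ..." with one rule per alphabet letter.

  step 2 ⇒ step 3: CCCCACBCCCCACBCCCCACB ⇒ CC·CC·CC·CC·CC·CC·ACB·CC·CC·CC·CC·CC·CC·ACB·CC·CC·CC·CC·CC·CC·ACB
    A ↦ CC
    B ↦ ACB
    C ↦ CC

A->CC, B->ACB, C->CC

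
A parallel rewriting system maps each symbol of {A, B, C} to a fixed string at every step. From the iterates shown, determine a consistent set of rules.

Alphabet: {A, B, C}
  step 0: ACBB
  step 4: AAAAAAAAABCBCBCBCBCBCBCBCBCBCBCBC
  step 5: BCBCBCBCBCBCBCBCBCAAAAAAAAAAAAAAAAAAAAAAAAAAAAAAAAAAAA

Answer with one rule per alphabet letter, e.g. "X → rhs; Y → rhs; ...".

  step 4 ⇒ step 5: AAAAAAAAABCBCBCBCBCBCBCBCBCBCBCBC ⇒ BC·BC·BC·BC·BC·BC·BC·BC·BC·A·AA·A·AA·A·AA·A·AA·A·AA·A·AA·A·AA·A·AA·A·AA·A·AA·A·AA·A·AA
    A ↦ BC
    B ↦ A
    C ↦ AA

A->BC, B->A, C->AA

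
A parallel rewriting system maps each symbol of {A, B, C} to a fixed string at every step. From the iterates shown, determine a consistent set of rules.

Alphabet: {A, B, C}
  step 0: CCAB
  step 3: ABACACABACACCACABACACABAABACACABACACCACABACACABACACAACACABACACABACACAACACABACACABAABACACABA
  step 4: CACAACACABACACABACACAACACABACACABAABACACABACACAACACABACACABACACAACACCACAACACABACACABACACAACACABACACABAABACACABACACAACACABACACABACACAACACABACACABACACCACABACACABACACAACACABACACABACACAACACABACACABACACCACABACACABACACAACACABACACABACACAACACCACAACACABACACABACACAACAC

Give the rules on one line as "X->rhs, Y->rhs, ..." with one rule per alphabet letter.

A->CAC, B->AA, C->ABA

  step 3 ⇒ step 4: ABACACABACACCACABACACABAABACACABACACCACABACACABACACAACACABACACABACACAACACABACACABAABACACABA ⇒ CAC·AA·CAC·ABA·CAC·ABA·CAC·AA·CAC·ABA·CAC·ABA·ABA·CAC·ABA·CAC·AA·CAC·ABA·CAC·ABA·CAC·AA·CAC·CAC·AA·CAC·ABA·CAC·ABA·CAC·AA·CAC·ABA·CAC·ABA·ABA·CAC·ABA·CAC·AA·CAC·ABA·CAC·ABA·CAC·AA·CAC·ABA·CAC·ABA·CAC·CAC·ABA·CAC·ABA·CAC·AA·CAC·ABA·CAC·ABA·CAC·AA·CAC·ABA·CAC·ABA·CAC·CAC·ABA·CAC·ABA·CAC·AA·CAC·ABA·CAC·ABA·CAC·AA·CAC·CAC·AA·CAC·ABA·CAC·ABA·CAC·AA·CAC
    A ↦ CAC
    B ↦ AA
    C ↦ ABA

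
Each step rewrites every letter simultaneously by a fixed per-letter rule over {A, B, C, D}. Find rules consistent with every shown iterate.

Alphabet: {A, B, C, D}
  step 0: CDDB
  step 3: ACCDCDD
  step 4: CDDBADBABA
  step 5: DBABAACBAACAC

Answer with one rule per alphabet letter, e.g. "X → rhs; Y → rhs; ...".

A->C, B->A, C->D, D->BA

  step 4 ⇒ step 5: CDDBADBABA ⇒ D·BA·BA·A·C·BA·A·C·A·C
    A ↦ C
    B ↦ A
    C ↦ D
    D ↦ BA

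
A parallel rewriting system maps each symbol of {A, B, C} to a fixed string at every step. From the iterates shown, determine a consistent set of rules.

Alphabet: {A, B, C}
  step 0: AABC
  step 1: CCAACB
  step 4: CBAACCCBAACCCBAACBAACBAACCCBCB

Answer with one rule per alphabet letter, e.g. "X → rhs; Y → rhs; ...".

  step 0 ⇒ step 1: AABC ⇒ C·C·AA·CB
    A ↦ C
    B ↦ AA
    C ↦ CB

A->C, B->AA, C->CB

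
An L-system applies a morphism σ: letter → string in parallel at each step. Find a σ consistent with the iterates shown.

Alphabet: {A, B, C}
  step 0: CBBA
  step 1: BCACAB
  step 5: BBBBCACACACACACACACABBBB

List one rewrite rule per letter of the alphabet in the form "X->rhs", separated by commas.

  step 0 ⇒ step 1: CBBA ⇒ B·CA·CA·B
    A ↦ B
    B ↦ CA
    C ↦ B

A->B, B->CA, C->B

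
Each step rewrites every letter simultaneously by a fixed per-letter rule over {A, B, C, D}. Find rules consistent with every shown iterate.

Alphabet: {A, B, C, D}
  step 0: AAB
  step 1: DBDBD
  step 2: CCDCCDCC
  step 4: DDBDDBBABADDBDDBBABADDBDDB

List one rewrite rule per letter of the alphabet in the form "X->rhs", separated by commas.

  step 1 ⇒ step 2: DBDBD ⇒ CC·D·CC·D·CC
    B ↦ D
    D ↦ CC
  step 0 ⇒ step 1: AAB ⇒ DB·DB·D
    A ↦ DB
    C ↦ BA  (constrained at step 2)

A->DB, B->D, C->BA, D->CC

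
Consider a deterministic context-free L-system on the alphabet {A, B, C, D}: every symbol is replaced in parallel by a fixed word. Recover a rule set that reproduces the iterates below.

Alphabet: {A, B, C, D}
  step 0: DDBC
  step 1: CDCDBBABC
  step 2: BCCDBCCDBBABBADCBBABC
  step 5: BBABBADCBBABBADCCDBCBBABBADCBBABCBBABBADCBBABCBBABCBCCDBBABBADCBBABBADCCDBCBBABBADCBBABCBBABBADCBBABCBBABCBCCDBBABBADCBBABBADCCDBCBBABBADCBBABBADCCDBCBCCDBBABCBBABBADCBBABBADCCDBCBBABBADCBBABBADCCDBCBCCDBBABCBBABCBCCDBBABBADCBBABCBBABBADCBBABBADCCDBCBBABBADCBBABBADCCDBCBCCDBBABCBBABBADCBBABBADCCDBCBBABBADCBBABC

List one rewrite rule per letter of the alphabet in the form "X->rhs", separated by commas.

  step 1 ⇒ step 2: CDCDBBABC ⇒ BC·CD·BC·CD·BBA·BBA·DC·BBA·BC
    A ↦ DC
    B ↦ BBA
    C ↦ BC
    D ↦ CD

A->DC, B->BBA, C->BC, D->CD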